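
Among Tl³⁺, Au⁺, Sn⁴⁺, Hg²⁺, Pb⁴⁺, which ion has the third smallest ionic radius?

Sn⁴⁺ has 46 e⁻ (Z=50), Pb⁴⁺ has 78 e⁻ (Z=82), Tl³⁺ has 78 e⁻ (Z=81), Hg²⁺ has 78 e⁻ (Z=80), Au⁺ has 78 e⁻ (Z=79). Sn⁴⁺ < Pb⁴⁺ (same group, 1 shell fewer); Pb⁴⁺ < Tl³⁺ (isoelectronic, higher Z=82 is smaller); Tl³⁺ < Hg²⁺ (isoelectronic, higher Z=81 is smaller); Hg²⁺ < Au⁺ (both 78 e⁻, Z=80>79).
So the order is Sn⁴⁺ < Pb⁴⁺ < Tl³⁺ < Hg²⁺ < Au⁺; the 3rd-smallest ion is Tl³⁺.

Tl³⁺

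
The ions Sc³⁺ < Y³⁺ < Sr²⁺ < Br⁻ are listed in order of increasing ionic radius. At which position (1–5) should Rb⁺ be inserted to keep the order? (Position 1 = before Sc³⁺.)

4

Tabulating Z and e⁻: Sc³⁺ has 18 e⁻ (Z=21), Y³⁺ has 36 e⁻ (Z=39), Sr²⁺ has 36 e⁻ (Z=38), Rb⁺ has 36 e⁻ (Z=37), Br⁻ has 36 e⁻ (Z=35). Sc³⁺ < Y³⁺ (same group, 1 shell fewer); Y³⁺ < Sr²⁺ (isoelectronic, higher Z=39 is smaller); Sr²⁺ < Rb⁺ (isoelectronic, higher Z=38 is smaller); Rb⁺ < Br⁻ (both 36 e⁻, Z=37>35).
Putting Rb⁺ in gives Sc³⁺ < Y³⁺ < Sr²⁺ < Rb⁺ < Br⁻; it lands at slot 4.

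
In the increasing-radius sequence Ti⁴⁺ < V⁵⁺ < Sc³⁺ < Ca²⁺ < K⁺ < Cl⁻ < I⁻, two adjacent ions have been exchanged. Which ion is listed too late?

V⁵⁺

Check each adjacent pair. Ti⁴⁺ and V⁵⁺ are reversed: both have 18 electrons but Z(V)=23 > Z(Ti)=22, so V⁵⁺ should be the smaller of the two. No other neighbouring pair contradicts the periodic trends, so V⁵⁺ is the ion listed too late.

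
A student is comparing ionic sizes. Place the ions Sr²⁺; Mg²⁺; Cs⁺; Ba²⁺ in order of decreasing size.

Cs⁺ > Ba²⁺ > Sr²⁺ > Mg²⁺

First list Z and electron count for each: Mg²⁺ (Z=12, 10 e⁻), Sr²⁺ (Z=38, 36 e⁻), Ba²⁺ (Z=56, 54 e⁻), Cs⁺ (Z=55, 54 e⁻). Mg²⁺ < Sr²⁺ (same group, 2 shells fewer); Sr²⁺ < Ba²⁺ (same group, 1 shell fewer); Ba²⁺ < Cs⁺ (both 54 e⁻, Z=56>55).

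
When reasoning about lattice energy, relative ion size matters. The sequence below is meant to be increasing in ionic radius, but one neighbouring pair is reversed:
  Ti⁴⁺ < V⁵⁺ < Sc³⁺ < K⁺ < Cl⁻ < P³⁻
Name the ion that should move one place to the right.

Ti⁴⁺

Compare adjacent ions: they are isoelectronic (18 e⁻) and V has more protons than Ti (23 vs 22), making V⁵⁺ smaller — yet in this increasing list Ti⁴⁺ sits before V⁵⁺. Nothing else is reversed, so Ti⁴⁺ should move one place to the right.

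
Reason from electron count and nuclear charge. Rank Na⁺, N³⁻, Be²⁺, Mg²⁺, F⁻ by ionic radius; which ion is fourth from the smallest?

Tabulating Z and e⁻: Be²⁺ (Z=4, 2 e⁻), Mg²⁺ (Z=12, 10 e⁻), Na⁺ (Z=11, 10 e⁻), F⁻ (Z=9, 10 e⁻), N³⁻ (Z=7, 10 e⁻). Be²⁺ < Mg²⁺ (same group, period 2 vs 3); Mg²⁺ < Na⁺ (isoelectronic, higher Z=12 is smaller); Na⁺ < F⁻ (both 10 e⁻, Z=11>9); F⁻ < N³⁻ (isoelectronic, higher Z=9 is smaller).
That gives Be²⁺ < Mg²⁺ < Na⁺ < F⁻ < N³⁻. From the smallest end, number 4 is F⁻.

F⁻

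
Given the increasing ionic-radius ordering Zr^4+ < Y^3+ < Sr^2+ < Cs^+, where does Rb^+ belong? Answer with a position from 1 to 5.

4

First list Z and electron count for each: Zr^4+ has 36 e⁻ (Z=40), Y^3+ has 36 e⁻ (Z=39), Sr^2+ has 36 e⁻ (Z=38), Rb^+ has 36 e⁻ (Z=37), Cs^+ has 54 e⁻ (Z=55). Zr^4+ < Y^3+ (isoelectronic, higher Z=40 is smaller); Y^3+ < Sr^2+ (both 36 e⁻, Z=39>38); Sr^2+ < Rb^+ (isoelectronic, higher Z=38 is smaller); Rb^+ < Cs^+ (same group, period 5 vs 6).
Putting Rb^+ in gives Zr^4+ < Y^3+ < Sr^2+ < Rb^+ < Cs^+; it lands at slot 4.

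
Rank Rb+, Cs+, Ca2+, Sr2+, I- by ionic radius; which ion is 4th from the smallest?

Ca2+: 18 e⁻, Z=20, Sr2+: 36 e⁻, Z=38, Rb+: 36 e⁻, Z=37, Cs+: 54 e⁻, Z=55, I-: 54 e⁻, Z=53. Ca2+ < Sr2+ (same group, period 4 vs 5); Sr2+ < Rb+ (both 36 e⁻, Z=38>37); Rb+ < Cs+ (same group, period 5 vs 6); Cs+ < I- (both 54 e⁻, Z=55>53).
So the order is Ca2+ < Sr2+ < Rb+ < Cs+ < I-; the 4th-smallest ion is Cs+.

Cs+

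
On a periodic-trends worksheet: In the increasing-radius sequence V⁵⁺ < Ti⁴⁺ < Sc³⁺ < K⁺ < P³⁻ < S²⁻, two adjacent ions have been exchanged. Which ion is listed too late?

S²⁻

Compare adjacent ions: they are isoelectronic (18 e⁻) and S has more protons than P (16 vs 15), making S²⁻ smaller — yet in this increasing list P³⁻ sits before S²⁻. Nothing else is reversed, so S²⁻ should move one place to the left.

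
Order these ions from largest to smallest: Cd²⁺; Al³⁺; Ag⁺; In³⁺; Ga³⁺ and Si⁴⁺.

Tabulating Z and e⁻: Si⁴⁺ (Z=14, 10 e⁻), Al³⁺ (Z=13, 10 e⁻), Ga³⁺ (Z=31, 28 e⁻), In³⁺ (Z=49, 46 e⁻), Cd²⁺ (Z=48, 46 e⁻), Ag⁺ (Z=47, 46 e⁻). Si⁴⁺ < Al³⁺ (both 10 e⁻, Z=14>13); Al³⁺ < Ga³⁺ (same group, period 3 vs 4); Ga³⁺ < In³⁺ (same group, 1 shell fewer); In³⁺ < Cd²⁺ (both 46 e⁻, Z=49>48); Cd²⁺ < Ag⁺ (isoelectronic, higher Z=48 is smaller).

Ag⁺ > Cd²⁺ > In³⁺ > Ga³⁺ > Al³⁺ > Si⁴⁺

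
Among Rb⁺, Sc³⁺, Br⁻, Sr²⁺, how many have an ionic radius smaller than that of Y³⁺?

1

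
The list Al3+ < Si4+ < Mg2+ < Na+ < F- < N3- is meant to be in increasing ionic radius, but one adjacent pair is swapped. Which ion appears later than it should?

Si4+

Scanning neighbour by neighbour, only Al3+/Si4+ violates a trend: they are isoelectronic (10 e⁻) and Si has more protons than Al (14 vs 13), making Si4+ smaller. That makes Si4+ the one sitting a position late relative to where it belongs.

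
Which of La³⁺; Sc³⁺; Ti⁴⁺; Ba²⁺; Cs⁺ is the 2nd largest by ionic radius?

Ti⁴⁺ has 18 e⁻ (Z=22), Sc³⁺ has 18 e⁻ (Z=21), La³⁺ has 54 e⁻ (Z=57), Ba²⁺ has 54 e⁻ (Z=56), Cs⁺ has 54 e⁻ (Z=55). Ti⁴⁺ < Sc³⁺ (both 18 e⁻, Z=22>21); Sc³⁺ < La³⁺ (same group, 2 shells fewer); La³⁺ < Ba²⁺ (isoelectronic, higher Z=57 is smaller); Ba²⁺ < Cs⁺ (both 54 e⁻, Z=56>55).
Ordering: Ti⁴⁺ < Sc³⁺ < La³⁺ < Ba²⁺ < Cs⁺. The 2nd largest is Ba²⁺.

Ba²⁺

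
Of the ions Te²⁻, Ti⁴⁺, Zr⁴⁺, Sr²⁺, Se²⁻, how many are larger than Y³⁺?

3

Ti⁴⁺: 18 e⁻, Z=22, Zr⁴⁺: 36 e⁻, Z=40, Y³⁺: 36 e⁻, Z=39, Sr²⁺: 36 e⁻, Z=38, Se²⁻: 36 e⁻, Z=34, Te²⁻: 54 e⁻, Z=52. Ti⁴⁺ < Zr⁴⁺ (same group, period 4 vs 5); Zr⁴⁺ < Y³⁺ (both 36 e⁻, Z=40>39); Y³⁺ < Sr²⁺ (isoelectronic, higher Z=39 is smaller); Sr²⁺ < Se²⁻ (isoelectronic, higher Z=38 is smaller); Se²⁻ < Te²⁻ (same group, period 4 vs 5).
Placing each against Y³⁺: smaller — Ti⁴⁺, Zr⁴⁺; larger — Sr²⁺, Se²⁻, Te²⁻. Count: 3.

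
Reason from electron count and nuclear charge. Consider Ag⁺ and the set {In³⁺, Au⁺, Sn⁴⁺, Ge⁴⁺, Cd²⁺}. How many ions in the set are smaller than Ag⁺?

First list Z and electron count for each: Ge⁴⁺ (Z=32, 28 e⁻), Sn⁴⁺ (Z=50, 46 e⁻), In³⁺ (Z=49, 46 e⁻), Cd²⁺ (Z=48, 46 e⁻), Ag⁺ (Z=47, 46 e⁻), Au⁺ (Z=79, 78 e⁻). Ge⁴⁺ < Sn⁴⁺ (same group, 1 shell fewer); Sn⁴⁺ < In³⁺ (isoelectronic, higher Z=50 is smaller); In³⁺ < Cd²⁺ (both 46 e⁻, Z=49>48); Cd²⁺ < Ag⁺ (isoelectronic, higher Z=48 is smaller); Ag⁺ < Au⁺ (same group, 1 shell fewer).
Ordering all of them (including Ag⁺) by radius gives Ge⁴⁺ < Sn⁴⁺ < In³⁺ < Cd²⁺ < Ag⁺ < Au⁺. That's 4.

4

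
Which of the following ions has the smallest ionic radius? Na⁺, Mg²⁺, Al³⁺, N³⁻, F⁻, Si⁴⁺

Si⁴⁺

Isoelectronic series (10 e⁻ each). Size is set by nuclear charge: more protons means a smaller ion. Si⁴⁺ (Z=14), Al³⁺ (Z=13), Mg²⁺ (Z=12), Na⁺ (Z=11), F⁻ (Z=9), N³⁻ (Z=7).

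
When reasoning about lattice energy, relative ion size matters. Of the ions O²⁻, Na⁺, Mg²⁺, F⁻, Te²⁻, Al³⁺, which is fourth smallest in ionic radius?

F⁻

Al³⁺: 10 e⁻, Z=13, Mg²⁺: 10 e⁻, Z=12, Na⁺: 10 e⁻, Z=11, F⁻: 10 e⁻, Z=9, O²⁻: 10 e⁻, Z=8, Te²⁻: 54 e⁻, Z=52. Al³⁺ < Mg²⁺ (isoelectronic, higher Z=13 is smaller); Mg²⁺ < Na⁺ (both 10 e⁻, Z=12>11); Na⁺ < F⁻ (both 10 e⁻, Z=11>9); F⁻ < O²⁻ (isoelectronic, higher Z=9 is smaller); O²⁻ < Te²⁻ (same group, 3 shells fewer).
Full ascending order: Al³⁺ < Mg²⁺ < Na⁺ < F⁻ < O²⁻ < Te²⁻. Counting from the smallest, position 4 is F⁻.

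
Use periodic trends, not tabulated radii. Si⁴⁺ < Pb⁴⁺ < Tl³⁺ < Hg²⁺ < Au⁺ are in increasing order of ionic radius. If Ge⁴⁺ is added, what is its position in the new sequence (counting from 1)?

Si⁴⁺ (Z=14, 10 e⁻), Ge⁴⁺ (Z=32, 28 e⁻), Pb⁴⁺ (Z=82, 78 e⁻), Tl³⁺ (Z=81, 78 e⁻), Hg²⁺ (Z=80, 78 e⁻), Au⁺ (Z=79, 78 e⁻). Si⁴⁺ < Ge⁴⁺ (same group, 1 shell fewer); Ge⁴⁺ < Pb⁴⁺ (same group, 2 shells fewer); Pb⁴⁺ < Tl³⁺ (isoelectronic, higher Z=82 is smaller); Tl³⁺ < Hg²⁺ (both 78 e⁻, Z=81>80); Hg²⁺ < Au⁺ (both 78 e⁻, Z=80>79).
Putting Ge⁴⁺ in gives Si⁴⁺ < Ge⁴⁺ < Pb⁴⁺ < Tl³⁺ < Hg²⁺ < Au⁺; it lands at slot 2.

2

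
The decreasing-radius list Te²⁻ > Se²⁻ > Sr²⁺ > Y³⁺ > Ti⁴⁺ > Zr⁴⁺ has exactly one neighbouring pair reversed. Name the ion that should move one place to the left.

Zr⁴⁺

Compare adjacent ions: same group and charge — period 4 sits above period 5, so Ti⁴⁺ is smaller — yet in this decreasing list Ti⁴⁺ sits before Zr⁴⁺. Nothing else is reversed, so Zr⁴⁺ should move one place to the left.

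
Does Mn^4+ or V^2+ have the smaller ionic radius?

All of these have 21 electrons (isoelectronic). With the same electron cloud, the ion with the most protons pulls it in tightest. Nuclear charges: Mn^4+ (Z=25), V^2+ (Z=23). Highest Z is smallest.

Mn^4+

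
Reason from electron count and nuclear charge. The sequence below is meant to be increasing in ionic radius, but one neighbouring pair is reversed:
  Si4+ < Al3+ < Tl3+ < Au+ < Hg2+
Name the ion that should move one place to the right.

Au+

Check each adjacent pair. Au+ and Hg2+ are reversed: both have 78 electrons but Z(Hg)=80 > Z(Au)=79, so Hg2+ should be the smaller of the two. No other neighbouring pair contradicts the periodic trends, so Au+ is the ion listed too early.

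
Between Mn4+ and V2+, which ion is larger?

Isoelectronic series (21 e⁻ each). Size is set by nuclear charge: more protons means a smaller ion. Mn4+ (Z=25), V2+ (Z=23).

V2+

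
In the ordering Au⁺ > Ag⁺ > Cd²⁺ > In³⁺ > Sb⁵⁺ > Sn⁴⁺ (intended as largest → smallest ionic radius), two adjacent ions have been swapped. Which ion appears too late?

Sn⁴⁺

Scanning neighbour by neighbour, only Sb⁵⁺/Sn⁴⁺ violates a trend: both have 46 electrons but Z(Sb)=51 > Z(Sn)=50, so Sb⁵⁺ should be the smaller of the two. That makes Sn⁴⁺ the one sitting a position late relative to where it belongs.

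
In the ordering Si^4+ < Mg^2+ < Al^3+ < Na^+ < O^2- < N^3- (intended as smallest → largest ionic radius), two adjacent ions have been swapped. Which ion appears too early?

Mg^2+

Compare adjacent ions: they are isoelectronic (10 e⁻) and Al has more protons than Mg (13 vs 12), making Al^3+ smaller — yet in this increasing list Mg^2+ sits before Al^3+. Nothing else is reversed, so Mg^2+ should move one place to the right.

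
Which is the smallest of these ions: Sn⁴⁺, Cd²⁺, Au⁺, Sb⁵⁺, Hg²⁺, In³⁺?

Sb⁵⁺

First list Z and electron count for each: Sb⁵⁺ has 46 e⁻ (Z=51), Sn⁴⁺ has 46 e⁻ (Z=50), In³⁺ has 46 e⁻ (Z=49), Cd²⁺ has 46 e⁻ (Z=48), Hg²⁺ has 78 e⁻ (Z=80), Au⁺ has 78 e⁻ (Z=79). Sb⁵⁺ < Sn⁴⁺ (both 46 e⁻, Z=51>50); Sn⁴⁺ < In³⁺ (isoelectronic, higher Z=50 is smaller); In³⁺ < Cd²⁺ (isoelectronic, higher Z=49 is smaller); Cd²⁺ < Hg²⁺ (same group, period 5 vs 6); Hg²⁺ < Au⁺ (isoelectronic, higher Z=80 is smaller).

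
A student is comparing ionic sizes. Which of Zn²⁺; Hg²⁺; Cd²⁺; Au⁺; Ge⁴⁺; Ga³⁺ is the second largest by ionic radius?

First list Z and electron count for each: Ge⁴⁺ (Z=32, 28 e⁻), Ga³⁺ (Z=31, 28 e⁻), Zn²⁺ (Z=30, 28 e⁻), Cd²⁺ (Z=48, 46 e⁻), Hg²⁺ (Z=80, 78 e⁻), Au⁺ (Z=79, 78 e⁻). Ge⁴⁺ < Ga³⁺ (both 28 e⁻, Z=32>31); Ga³⁺ < Zn²⁺ (both 28 e⁻, Z=31>30); Zn²⁺ < Cd²⁺ (same group, 1 shell fewer); Cd²⁺ < Hg²⁺ (same group, period 5 vs 6); Hg²⁺ < Au⁺ (both 78 e⁻, Z=80>79).
So the order is Ge⁴⁺ < Ga³⁺ < Zn²⁺ < Cd²⁺ < Hg²⁺ < Au⁺; the 2nd-largest ion is Hg²⁺.

Hg²⁺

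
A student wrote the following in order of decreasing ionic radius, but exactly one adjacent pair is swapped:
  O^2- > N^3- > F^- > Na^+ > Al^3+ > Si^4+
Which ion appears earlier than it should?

The pair O^2-, N^3- is the wrong way round — O^2- and N^3- share 10 electrons; the higher nuclear charge on O (Z=8) contracts it more, so O^2- < N^3-. All other adjacent pairs agree with periodic trends, so O^2- is the misplaced ion.

O^2-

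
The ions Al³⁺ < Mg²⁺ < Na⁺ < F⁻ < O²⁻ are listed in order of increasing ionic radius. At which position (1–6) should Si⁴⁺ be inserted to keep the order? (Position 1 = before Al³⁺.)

All of these have 10 electrons (isoelectronic). With the same electron cloud, the ion with the most protons pulls it in tightest. Nuclear charges: Si⁴⁺ (Z=14), Al³⁺ (Z=13), Mg²⁺ (Z=12), Na⁺ (Z=11), F⁻ (Z=9), O²⁻ (Z=8). Highest Z is smallest.
Merged order: Si⁴⁺ < Al³⁺ < Mg²⁺ < Na⁺ < F⁻ < O²⁻ — Si⁴⁺ is number 1.

1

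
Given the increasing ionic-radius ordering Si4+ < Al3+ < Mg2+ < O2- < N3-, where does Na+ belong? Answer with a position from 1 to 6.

These species are isoelectronic with 10 electrons. The only difference is the number of protons: Si4+ (Z=14), Al3+ (Z=13), Mg2+ (Z=12), Na+ (Z=11), O2- (Z=8), N3- (Z=7). The strongest nuclear pull (Si4+) gives the smallest ion.
Merged order: Si4+ < Al3+ < Mg2+ < Na+ < O2- < N3- — Na+ is number 4.

4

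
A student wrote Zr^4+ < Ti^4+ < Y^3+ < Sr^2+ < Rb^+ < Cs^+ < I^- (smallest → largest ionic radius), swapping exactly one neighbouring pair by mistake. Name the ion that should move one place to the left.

The pair Zr^4+, Ti^4+ is the wrong way round — Ti^4+ and Zr^4+ are in one column with the same charge; the lighter period-4 ion has one fewer shell and is smaller. All other adjacent pairs agree with periodic trends, so Ti^4+ is the misplaced ion.

Ti^4+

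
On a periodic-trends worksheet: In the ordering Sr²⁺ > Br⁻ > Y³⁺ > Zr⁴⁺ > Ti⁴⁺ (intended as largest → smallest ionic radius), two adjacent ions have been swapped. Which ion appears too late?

Br⁻

Check each adjacent pair. Sr²⁺ and Br⁻ are reversed: both have 36 electrons but Z(Sr)=38 > Z(Br)=35, so Sr²⁺ should be the smaller of the two. No other neighbouring pair contradicts the periodic trends, so Br⁻ is the ion listed too late.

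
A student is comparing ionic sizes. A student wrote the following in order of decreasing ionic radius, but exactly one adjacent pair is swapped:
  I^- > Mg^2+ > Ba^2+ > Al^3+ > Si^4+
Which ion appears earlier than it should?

Mg^2+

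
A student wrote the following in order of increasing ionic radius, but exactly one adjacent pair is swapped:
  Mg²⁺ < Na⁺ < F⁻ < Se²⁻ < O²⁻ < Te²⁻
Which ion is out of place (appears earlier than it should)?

Check each adjacent pair. Se²⁻ and O²⁻ are reversed: O²⁻ and Se²⁻ are in one column with the same charge; the lighter period-2 ion has 2 fewer shells and is smaller. No other neighbouring pair contradicts the periodic trends, so Se²⁻ is the ion listed too early.

Se²⁻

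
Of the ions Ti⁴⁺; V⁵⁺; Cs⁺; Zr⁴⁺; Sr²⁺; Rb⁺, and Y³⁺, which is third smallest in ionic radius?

Electron counts and nuclear charges: V⁵⁺ (Z=23, 18 e⁻), Ti⁴⁺ (Z=22, 18 e⁻), Zr⁴⁺ (Z=40, 36 e⁻), Y³⁺ (Z=39, 36 e⁻), Sr²⁺ (Z=38, 36 e⁻), Rb⁺ (Z=37, 36 e⁻), Cs⁺ (Z=55, 54 e⁻). V⁵⁺ < Ti⁴⁺ (both 18 e⁻, Z=23>22); Ti⁴⁺ < Zr⁴⁺ (same group, period 4 vs 5); Zr⁴⁺ < Y³⁺ (isoelectronic, higher Z=40 is smaller); Y³⁺ < Sr²⁺ (isoelectronic, higher Z=39 is smaller); Sr²⁺ < Rb⁺ (both 36 e⁻, Z=38>37); Rb⁺ < Cs⁺ (same group, 1 shell fewer).
Ordering: V⁵⁺ < Ti⁴⁺ < Zr⁴⁺ < Y³⁺ < Sr²⁺ < Rb⁺ < Cs⁺. The third smallest is Zr⁴⁺.

Zr⁴⁺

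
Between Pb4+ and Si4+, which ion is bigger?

All are in the same group with charge +4. Radius grows down the group as n (the outermost shell) increases.

Pb4+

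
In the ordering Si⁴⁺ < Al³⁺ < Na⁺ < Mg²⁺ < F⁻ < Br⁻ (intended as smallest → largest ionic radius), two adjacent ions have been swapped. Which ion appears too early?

Check each adjacent pair. Na⁺ and Mg²⁺ are reversed: Mg²⁺ and Na⁺ share 10 electrons; the higher nuclear charge on Mg (Z=12) contracts it more, so Mg²⁺ < Na⁺. No other neighbouring pair contradicts the periodic trends, so Na⁺ is the ion listed too early.

Na⁺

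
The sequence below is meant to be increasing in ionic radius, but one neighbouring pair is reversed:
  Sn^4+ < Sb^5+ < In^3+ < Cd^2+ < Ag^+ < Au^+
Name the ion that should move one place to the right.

Sn^4+

The pair Sn^4+, Sb^5+ is the wrong way round — Sb^5+ and Sn^4+ share 46 electrons; the higher nuclear charge on Sb (Z=51) contracts it more, so Sb^5+ < Sn^4+. All other adjacent pairs agree with periodic trends, so Sn^4+ is the misplaced ion.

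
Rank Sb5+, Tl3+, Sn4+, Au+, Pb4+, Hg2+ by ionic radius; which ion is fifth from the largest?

Tabulating Z and e⁻: Sb5+: 46 e⁻, Z=51, Sn4+: 46 e⁻, Z=50, Pb4+: 78 e⁻, Z=82, Tl3+: 78 e⁻, Z=81, Hg2+: 78 e⁻, Z=80, Au+: 78 e⁻, Z=79. Sb5+ < Sn4+ (isoelectronic, higher Z=51 is smaller); Sn4+ < Pb4+ (same group, period 5 vs 6); Pb4+ < Tl3+ (both 78 e⁻, Z=82>81); Tl3+ < Hg2+ (isoelectronic, higher Z=81 is smaller); Hg2+ < Au+ (isoelectronic, higher Z=80 is smaller).
Full ascending order: Sb5+ < Sn4+ < Pb4+ < Tl3+ < Hg2+ < Au+. Counting from the largest, position 5 is Sn4+.

Sn4+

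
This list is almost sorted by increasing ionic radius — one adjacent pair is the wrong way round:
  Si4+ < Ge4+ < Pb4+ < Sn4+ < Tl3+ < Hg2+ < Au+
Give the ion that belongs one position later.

The pair Pb4+, Sn4+ is the wrong way round — both in group 14 with the same charge; Sn4+ (period 5) has the smaller radius. All other adjacent pairs agree with periodic trends, so Pb4+ is the misplaced ion.

Pb4+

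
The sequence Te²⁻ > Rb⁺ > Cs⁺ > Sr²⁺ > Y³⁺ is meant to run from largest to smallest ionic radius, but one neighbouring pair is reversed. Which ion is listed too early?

Rb⁺

Compare adjacent ions: Rb⁺ and Cs⁺ are in one column with the same charge; the lighter period-5 ion has one fewer shell and is smaller — yet in this decreasing list Rb⁺ sits before Cs⁺. Nothing else is reversed, so Rb⁺ should move one place to the right.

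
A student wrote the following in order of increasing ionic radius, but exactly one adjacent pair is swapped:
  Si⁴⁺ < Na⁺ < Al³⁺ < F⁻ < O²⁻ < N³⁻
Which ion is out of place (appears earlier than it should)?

Na⁺

Scanning neighbour by neighbour, only Na⁺/Al³⁺ violates a trend: Al³⁺ and Na⁺ share 10 electrons; the higher nuclear charge on Al (Z=13) contracts it more, so Al³⁺ < Na⁺. That makes Na⁺ the one sitting a position early relative to where it belongs.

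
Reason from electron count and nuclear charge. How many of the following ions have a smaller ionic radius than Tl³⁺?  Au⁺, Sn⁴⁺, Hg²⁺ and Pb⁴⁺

Sn⁴⁺ (Z=50, 46 e⁻), Pb⁴⁺ (Z=82, 78 e⁻), Tl³⁺ (Z=81, 78 e⁻), Hg²⁺ (Z=80, 78 e⁻), Au⁺ (Z=79, 78 e⁻). Sn⁴⁺ < Pb⁴⁺ (same group, 1 shell fewer); Pb⁴⁺ < Tl³⁺ (both 78 e⁻, Z=82>81); Tl³⁺ < Hg²⁺ (both 78 e⁻, Z=81>80); Hg²⁺ < Au⁺ (isoelectronic, higher Z=80 is smaller).
Overall: Sn⁴⁺ < Pb⁴⁺ < Tl³⁺ < Hg²⁺ < Au⁺. Tl³⁺ has 2 below it and 2 above. Count: 2.

2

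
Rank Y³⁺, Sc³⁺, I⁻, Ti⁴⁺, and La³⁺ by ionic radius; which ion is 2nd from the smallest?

Sc³⁺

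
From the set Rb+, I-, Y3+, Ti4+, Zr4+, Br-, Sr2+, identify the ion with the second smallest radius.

Ti4+ (Z=22, 18 e⁻), Zr4+ (Z=40, 36 e⁻), Y3+ (Z=39, 36 e⁻), Sr2+ (Z=38, 36 e⁻), Rb+ (Z=37, 36 e⁻), Br- (Z=35, 36 e⁻), I- (Z=53, 54 e⁻). Ti4+ < Zr4+ (same group, period 4 vs 5); Zr4+ < Y3+ (isoelectronic, higher Z=40 is smaller); Y3+ < Sr2+ (isoelectronic, higher Z=39 is smaller); Sr2+ < Rb+ (isoelectronic, higher Z=38 is smaller); Rb+ < Br- (both 36 e⁻, Z=37>35); Br- < I- (same group, period 4 vs 5).
That gives Ti4+ < Zr4+ < Y3+ < Sr2+ < Rb+ < Br- < I-. From the smallest end, number 2 is Zr4+.

Zr4+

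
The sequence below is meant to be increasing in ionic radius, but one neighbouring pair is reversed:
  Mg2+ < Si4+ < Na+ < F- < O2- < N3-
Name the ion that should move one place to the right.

The pair Mg2+, Si4+ is the wrong way round — Si4+ and Mg2+ share 10 electrons; the higher nuclear charge on Si (Z=14) contracts it more, so Si4+ < Mg2+. All other adjacent pairs agree with periodic trends, so Mg2+ is the misplaced ion.

Mg2+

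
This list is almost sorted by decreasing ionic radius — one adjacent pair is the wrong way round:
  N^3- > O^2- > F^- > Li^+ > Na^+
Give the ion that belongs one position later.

Scanning neighbour by neighbour, only Li^+/Na^+ violates a trend: same group and charge — period 2 sits above period 3, so Li^+ is smaller. That makes Li^+ the one sitting a position early relative to where it belongs.

Li^+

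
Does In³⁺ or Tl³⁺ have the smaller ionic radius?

In³⁺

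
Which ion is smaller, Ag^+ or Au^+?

Ag^+

All are in the same group with charge +1. Radius grows down the group as n (the outermost shell) increases.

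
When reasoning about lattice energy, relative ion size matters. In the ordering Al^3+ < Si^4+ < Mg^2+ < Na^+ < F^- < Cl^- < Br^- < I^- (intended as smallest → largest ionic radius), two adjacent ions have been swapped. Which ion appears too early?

Al^3+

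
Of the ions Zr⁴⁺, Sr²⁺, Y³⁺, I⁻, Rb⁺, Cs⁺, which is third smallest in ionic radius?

First list Z and electron count for each: Zr⁴⁺ (Z=40, 36 e⁻), Y³⁺ (Z=39, 36 e⁻), Sr²⁺ (Z=38, 36 e⁻), Rb⁺ (Z=37, 36 e⁻), Cs⁺ (Z=55, 54 e⁻), I⁻ (Z=53, 54 e⁻). Zr⁴⁺ < Y³⁺ (both 36 e⁻, Z=40>39); Y³⁺ < Sr²⁺ (isoelectronic, higher Z=39 is smaller); Sr²⁺ < Rb⁺ (both 36 e⁻, Z=38>37); Rb⁺ < Cs⁺ (same group, period 5 vs 6); Cs⁺ < I⁻ (isoelectronic, higher Z=55 is smaller).
Ordering: Zr⁴⁺ < Y³⁺ < Sr²⁺ < Rb⁺ < Cs⁺ < I⁻. The third smallest is Sr²⁺.

Sr²⁺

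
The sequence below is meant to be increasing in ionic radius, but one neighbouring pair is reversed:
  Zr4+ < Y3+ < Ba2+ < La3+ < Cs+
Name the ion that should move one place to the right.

Ba2+

The pair Ba2+, La3+ is the wrong way round — both have 54 electrons but Z(La)=57 > Z(Ba)=56, so La3+ should be the smaller of the two. All other adjacent pairs agree with periodic trends, so Ba2+ is the misplaced ion.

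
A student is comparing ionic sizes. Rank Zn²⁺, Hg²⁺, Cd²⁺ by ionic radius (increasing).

All are in the same group with charge +2. Radius grows down the group as n (the outermost shell) increases.

Zn²⁺ < Cd²⁺ < Hg²⁺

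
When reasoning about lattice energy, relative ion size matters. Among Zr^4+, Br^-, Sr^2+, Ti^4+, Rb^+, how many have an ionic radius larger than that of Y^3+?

3

First list Z and electron count for each: Ti^4+: 18 e⁻, Z=22, Zr^4+: 36 e⁻, Z=40, Y^3+: 36 e⁻, Z=39, Sr^2+: 36 e⁻, Z=38, Rb^+: 36 e⁻, Z=37, Br^-: 36 e⁻, Z=35. Ti^4+ < Zr^4+ (same group, period 4 vs 5); Zr^4+ < Y^3+ (both 36 e⁻, Z=40>39); Y^3+ < Sr^2+ (isoelectronic, higher Z=39 is smaller); Sr^2+ < Rb^+ (both 36 e⁻, Z=38>37); Rb^+ < Br^- (both 36 e⁻, Z=37>35).
Ordering all of them (including Y^3+) by radius gives Ti^4+ < Zr^4+ < Y^3+ < Sr^2+ < Rb^+ < Br^-. Count: 3.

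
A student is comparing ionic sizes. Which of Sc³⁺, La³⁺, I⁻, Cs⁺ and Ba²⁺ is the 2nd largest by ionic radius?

Cs⁺

Electron counts and nuclear charges: Sc³⁺ has 18 e⁻ (Z=21), La³⁺ has 54 e⁻ (Z=57), Ba²⁺ has 54 e⁻ (Z=56), Cs⁺ has 54 e⁻ (Z=55), I⁻ has 54 e⁻ (Z=53). Sc³⁺ < La³⁺ (same group, 2 shells fewer); La³⁺ < Ba²⁺ (both 54 e⁻, Z=57>56); Ba²⁺ < Cs⁺ (both 54 e⁻, Z=56>55); Cs⁺ < I⁻ (both 54 e⁻, Z=55>53).
So the order is Sc³⁺ < La³⁺ < Ba²⁺ < Cs⁺ < I⁻; the 2nd-largest ion is Cs⁺.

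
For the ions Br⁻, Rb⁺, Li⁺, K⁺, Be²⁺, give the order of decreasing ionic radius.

Br⁻ > Rb⁺ > K⁺ > Li⁺ > Be²⁺

Tabulating Z and e⁻: Be²⁺: 2 e⁻, Z=4, Li⁺: 2 e⁻, Z=3, K⁺: 18 e⁻, Z=19, Rb⁺: 36 e⁻, Z=37, Br⁻: 36 e⁻, Z=35. Be²⁺ < Li⁺ (isoelectronic, higher Z=4 is smaller); Li⁺ < K⁺ (same group, period 2 vs 4); K⁺ < Rb⁺ (same group, period 4 vs 5); Rb⁺ < Br⁻ (both 36 e⁻, Z=37>35).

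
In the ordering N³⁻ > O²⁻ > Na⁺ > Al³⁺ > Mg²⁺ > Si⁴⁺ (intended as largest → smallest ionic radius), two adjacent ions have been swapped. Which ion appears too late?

Mg²⁺

Compare adjacent ions: they are isoelectronic (10 e⁻) and Al has more protons than Mg (13 vs 12), making Al³⁺ smaller — yet in this decreasing list Al³⁺ sits before Mg²⁺. Nothing else is reversed, so Mg²⁺ should move one place to the left.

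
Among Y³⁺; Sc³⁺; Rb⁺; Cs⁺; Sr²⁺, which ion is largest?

First list Z and electron count for each: Sc³⁺: 18 e⁻, Z=21, Y³⁺: 36 e⁻, Z=39, Sr²⁺: 36 e⁻, Z=38, Rb⁺: 36 e⁻, Z=37, Cs⁺: 54 e⁻, Z=55. Sc³⁺ < Y³⁺ (same group, 1 shell fewer); Y³⁺ < Sr²⁺ (both 36 e⁻, Z=39>38); Sr²⁺ < Rb⁺ (isoelectronic, higher Z=38 is smaller); Rb⁺ < Cs⁺ (same group, period 5 vs 6).

Cs⁺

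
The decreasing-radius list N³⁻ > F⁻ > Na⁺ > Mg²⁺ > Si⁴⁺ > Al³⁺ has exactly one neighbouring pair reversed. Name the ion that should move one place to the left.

Al³⁺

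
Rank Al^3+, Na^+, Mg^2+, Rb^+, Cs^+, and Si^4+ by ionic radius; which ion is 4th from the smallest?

Work out protons and electrons: Si^4+: 10 e⁻, Z=14, Al^3+: 10 e⁻, Z=13, Mg^2+: 10 e⁻, Z=12, Na^+: 10 e⁻, Z=11, Rb^+: 36 e⁻, Z=37, Cs^+: 54 e⁻, Z=55. Si^4+ < Al^3+ (both 10 e⁻, Z=14>13); Al^3+ < Mg^2+ (isoelectronic, higher Z=13 is smaller); Mg^2+ < Na^+ (isoelectronic, higher Z=12 is smaller); Na^+ < Rb^+ (same group, period 3 vs 5); Rb^+ < Cs^+ (same group, 1 shell fewer).
That gives Si^4+ < Al^3+ < Mg^2+ < Na^+ < Rb^+ < Cs^+. From the smallest end, number 4 is Na^+.

Na^+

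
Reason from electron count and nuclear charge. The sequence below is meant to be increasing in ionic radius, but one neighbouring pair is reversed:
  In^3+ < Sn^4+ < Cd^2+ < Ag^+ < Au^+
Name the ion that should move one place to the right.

Compare adjacent ions: both have 46 electrons but Z(Sn)=50 > Z(In)=49, so Sn^4+ should be the smaller of the two — yet in this increasing list In^3+ sits before Sn^4+. Nothing else is reversed, so In^3+ should move one place to the right.

In^3+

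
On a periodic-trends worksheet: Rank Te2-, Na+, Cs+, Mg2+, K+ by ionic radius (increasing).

Mg2+ < Na+ < K+ < Cs+ < Te2-

Electron counts and nuclear charges: Mg2+ (Z=12, 10 e⁻), Na+ (Z=11, 10 e⁻), K+ (Z=19, 18 e⁻), Cs+ (Z=55, 54 e⁻), Te2- (Z=52, 54 e⁻). Mg2+ < Na+ (isoelectronic, higher Z=12 is smaller); Na+ < K+ (same group, period 3 vs 4); K+ < Cs+ (same group, 2 shells fewer); Cs+ < Te2- (both 54 e⁻, Z=55>52).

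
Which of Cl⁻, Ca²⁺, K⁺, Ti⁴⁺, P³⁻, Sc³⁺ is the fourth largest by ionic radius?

Ca²⁺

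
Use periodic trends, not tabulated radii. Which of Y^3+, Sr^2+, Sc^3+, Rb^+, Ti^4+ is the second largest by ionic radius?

Work out protons and electrons: Ti^4+ has 18 e⁻ (Z=22), Sc^3+ has 18 e⁻ (Z=21), Y^3+ has 36 e⁻ (Z=39), Sr^2+ has 36 e⁻ (Z=38), Rb^+ has 36 e⁻ (Z=37). Ti^4+ < Sc^3+ (both 18 e⁻, Z=22>21); Sc^3+ < Y^3+ (same group, period 4 vs 5); Y^3+ < Sr^2+ (both 36 e⁻, Z=39>38); Sr^2+ < Rb^+ (both 36 e⁻, Z=38>37).
That gives Ti^4+ < Sc^3+ < Y^3+ < Sr^2+ < Rb^+. From the largest end, number 2 is Sr^2+.

Sr^2+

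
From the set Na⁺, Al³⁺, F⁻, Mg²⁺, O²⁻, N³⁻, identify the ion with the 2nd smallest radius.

These species are isoelectronic with 10 electrons. The only difference is the number of protons: Al³⁺ (Z=13), Mg²⁺ (Z=12), Na⁺ (Z=11), F⁻ (Z=9), O²⁻ (Z=8), N³⁻ (Z=7). The strongest nuclear pull (Al³⁺) gives the smallest ion.
Full ascending order: Al³⁺ < Mg²⁺ < Na⁺ < F⁻ < O²⁻ < N³⁻. Counting from the smallest, position 2 is Mg²⁺.

Mg²⁺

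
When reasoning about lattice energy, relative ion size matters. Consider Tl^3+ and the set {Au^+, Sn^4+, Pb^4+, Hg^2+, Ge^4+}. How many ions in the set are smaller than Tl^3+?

3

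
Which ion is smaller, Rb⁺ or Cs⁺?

Rb⁺

Same group, same charge. Going down the group adds an extra shell of electrons, so the ion gets larger: Rb⁺ is highest in the group and smallest.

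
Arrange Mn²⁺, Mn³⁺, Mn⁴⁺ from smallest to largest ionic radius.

Mn⁴⁺ < Mn³⁺ < Mn²⁺

Same element, different charge: the more highly charged cation has fewer electrons and a greater effective nuclear charge per electron, making Mn⁴⁺ the smallest.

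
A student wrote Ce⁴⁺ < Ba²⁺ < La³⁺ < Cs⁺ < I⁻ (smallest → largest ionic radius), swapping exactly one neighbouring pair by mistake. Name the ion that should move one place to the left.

La³⁺

Scanning neighbour by neighbour, only Ba²⁺/La³⁺ violates a trend: they are isoelectronic (54 e⁻) and La has more protons than Ba (57 vs 56), making La³⁺ smaller. That makes La³⁺ the one sitting a position late relative to where it belongs.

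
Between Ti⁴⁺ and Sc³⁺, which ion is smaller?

Isoelectronic series (18 e⁻ each). Size is set by nuclear charge: more protons means a smaller ion. Ti⁴⁺ (Z=22), Sc³⁺ (Z=21).

Ti⁴⁺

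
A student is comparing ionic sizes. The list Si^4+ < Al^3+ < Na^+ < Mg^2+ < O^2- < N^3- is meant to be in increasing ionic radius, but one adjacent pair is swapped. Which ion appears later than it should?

Mg^2+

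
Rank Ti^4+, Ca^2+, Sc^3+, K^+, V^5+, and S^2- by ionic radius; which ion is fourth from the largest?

These species are isoelectronic with 18 electrons. The only difference is the number of protons: V^5+ (Z=23), Ti^4+ (Z=22), Sc^3+ (Z=21), Ca^2+ (Z=20), K^+ (Z=19), S^2- (Z=16). The strongest nuclear pull (V^5+) gives the smallest ion.
Full ascending order: V^5+ < Ti^4+ < Sc^3+ < Ca^2+ < K^+ < S^2-. Counting from the largest, position 4 is Sc^3+.

Sc^3+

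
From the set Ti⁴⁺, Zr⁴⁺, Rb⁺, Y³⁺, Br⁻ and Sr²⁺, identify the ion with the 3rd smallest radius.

First list Z and electron count for each: Ti⁴⁺ (Z=22, 18 e⁻), Zr⁴⁺ (Z=40, 36 e⁻), Y³⁺ (Z=39, 36 e⁻), Sr²⁺ (Z=38, 36 e⁻), Rb⁺ (Z=37, 36 e⁻), Br⁻ (Z=35, 36 e⁻). Ti⁴⁺ < Zr⁴⁺ (same group, 1 shell fewer); Zr⁴⁺ < Y³⁺ (both 36 e⁻, Z=40>39); Y³⁺ < Sr²⁺ (both 36 e⁻, Z=39>38); Sr²⁺ < Rb⁺ (both 36 e⁻, Z=38>37); Rb⁺ < Br⁻ (both 36 e⁻, Z=37>35).
So the order is Ti⁴⁺ < Zr⁴⁺ < Y³⁺ < Sr²⁺ < Rb⁺ < Br⁻; the 3rd-smallest ion is Y³⁺.

Y³⁺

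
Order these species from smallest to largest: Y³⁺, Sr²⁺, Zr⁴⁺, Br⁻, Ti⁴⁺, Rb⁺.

Ti⁴⁺ < Zr⁴⁺ < Y³⁺ < Sr²⁺ < Rb⁺ < Br⁻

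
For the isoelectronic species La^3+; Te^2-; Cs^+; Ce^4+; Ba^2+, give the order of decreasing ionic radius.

Te^2- > Cs^+ > Ba^2+ > La^3+ > Ce^4+

All of these have 54 electrons (isoelectronic). With the same electron cloud, the ion with the most protons pulls it in tightest. Nuclear charges: Ce^4+ (Z=58), La^3+ (Z=57), Ba^2+ (Z=56), Cs^+ (Z=55), Te^2- (Z=52). Highest Z is smallest.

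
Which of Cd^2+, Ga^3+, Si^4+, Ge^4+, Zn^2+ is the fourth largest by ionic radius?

Ge^4+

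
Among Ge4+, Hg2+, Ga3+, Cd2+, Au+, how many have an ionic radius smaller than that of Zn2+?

2

Work out protons and electrons: Ge4+ (Z=32, 28 e⁻), Ga3+ (Z=31, 28 e⁻), Zn2+ (Z=30, 28 e⁻), Cd2+ (Z=48, 46 e⁻), Hg2+ (Z=80, 78 e⁻), Au+ (Z=79, 78 e⁻). Ge4+ < Ga3+ (isoelectronic, higher Z=32 is smaller); Ga3+ < Zn2+ (isoelectronic, higher Z=31 is smaller); Zn2+ < Cd2+ (same group, 1 shell fewer); Cd2+ < Hg2+ (same group, period 5 vs 6); Hg2+ < Au+ (both 78 e⁻, Z=80>79).
Overall: Ge4+ < Ga3+ < Zn2+ < Cd2+ < Hg2+ < Au+. Zn2+ has 2 below it and 3 above. Count: 2.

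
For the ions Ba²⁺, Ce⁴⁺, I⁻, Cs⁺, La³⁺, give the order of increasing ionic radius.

Ce⁴⁺ < La³⁺ < Ba²⁺ < Cs⁺ < I⁻

These species are isoelectronic with 54 electrons. The only difference is the number of protons: Ce⁴⁺ (Z=58), La³⁺ (Z=57), Ba²⁺ (Z=56), Cs⁺ (Z=55), I⁻ (Z=53). The strongest nuclear pull (Ce⁴⁺) gives the smallest ion.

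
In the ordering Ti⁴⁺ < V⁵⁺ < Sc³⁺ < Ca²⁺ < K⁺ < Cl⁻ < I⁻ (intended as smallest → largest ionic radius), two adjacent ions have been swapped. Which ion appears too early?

Compare adjacent ions: V⁵⁺ and Ti⁴⁺ share 18 electrons; the higher nuclear charge on V (Z=23) contracts it more, so V⁵⁺ < Ti⁴⁺ — yet in this increasing list Ti⁴⁺ sits before V⁵⁺. Nothing else is reversed, so Ti⁴⁺ should move one place to the right.

Ti⁴⁺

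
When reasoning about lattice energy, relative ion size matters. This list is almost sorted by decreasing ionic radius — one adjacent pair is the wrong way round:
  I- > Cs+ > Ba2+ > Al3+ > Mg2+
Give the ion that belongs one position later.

Al3+

Check each adjacent pair. Al3+ and Mg2+ are reversed: Al3+ and Mg2+ share 10 electrons; the higher nuclear charge on Al (Z=13) contracts it more, so Al3+ < Mg2+. No other neighbouring pair contradicts the periodic trends, so Al3+ is the ion listed too early.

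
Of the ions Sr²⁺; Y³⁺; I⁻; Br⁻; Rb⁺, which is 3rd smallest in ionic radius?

Tabulating Z and e⁻: Y³⁺ has 36 e⁻ (Z=39), Sr²⁺ has 36 e⁻ (Z=38), Rb⁺ has 36 e⁻ (Z=37), Br⁻ has 36 e⁻ (Z=35), I⁻ has 54 e⁻ (Z=53). Y³⁺ < Sr²⁺ (isoelectronic, higher Z=39 is smaller); Sr²⁺ < Rb⁺ (both 36 e⁻, Z=38>37); Rb⁺ < Br⁻ (both 36 e⁻, Z=37>35); Br⁻ < I⁻ (same group, 1 shell fewer).
So the order is Y³⁺ < Sr²⁺ < Rb⁺ < Br⁻ < I⁻; the 3rd-smallest ion is Rb⁺.

Rb⁺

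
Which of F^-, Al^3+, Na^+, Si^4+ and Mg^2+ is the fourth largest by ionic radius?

These species are isoelectronic with 10 electrons. The only difference is the number of protons: Si^4+ (Z=14), Al^3+ (Z=13), Mg^2+ (Z=12), Na^+ (Z=11), F^- (Z=9). The strongest nuclear pull (Si^4+) gives the smallest ion.
Ordering: Si^4+ < Al^3+ < Mg^2+ < Na^+ < F^-. The fourth largest is Al^3+.

Al^3+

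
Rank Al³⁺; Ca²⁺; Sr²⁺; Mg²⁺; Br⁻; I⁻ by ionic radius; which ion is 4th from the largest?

First list Z and electron count for each: Al³⁺ has 10 e⁻ (Z=13), Mg²⁺ has 10 e⁻ (Z=12), Ca²⁺ has 18 e⁻ (Z=20), Sr²⁺ has 36 e⁻ (Z=38), Br⁻ has 36 e⁻ (Z=35), I⁻ has 54 e⁻ (Z=53). Al³⁺ < Mg²⁺ (both 10 e⁻, Z=13>12); Mg²⁺ < Ca²⁺ (same group, 1 shell fewer); Ca²⁺ < Sr²⁺ (same group, 1 shell fewer); Sr²⁺ < Br⁻ (both 36 e⁻, Z=38>35); Br⁻ < I⁻ (same group, period 4 vs 5).
Full ascending order: Al³⁺ < Mg²⁺ < Ca²⁺ < Sr²⁺ < Br⁻ < I⁻. Counting from the largest, position 4 is Ca²⁺.

Ca²⁺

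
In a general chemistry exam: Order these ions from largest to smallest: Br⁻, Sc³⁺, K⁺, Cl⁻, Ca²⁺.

Br⁻ > Cl⁻ > K⁺ > Ca²⁺ > Sc³⁺

Sc³⁺ (Z=21, 18 e⁻), Ca²⁺ (Z=20, 18 e⁻), K⁺ (Z=19, 18 e⁻), Cl⁻ (Z=17, 18 e⁻), Br⁻ (Z=35, 36 e⁻). Sc³⁺ < Ca²⁺ (isoelectronic, higher Z=21 is smaller); Ca²⁺ < K⁺ (isoelectronic, higher Z=20 is smaller); K⁺ < Cl⁻ (isoelectronic, higher Z=19 is smaller); Cl⁻ < Br⁻ (same group, period 3 vs 4).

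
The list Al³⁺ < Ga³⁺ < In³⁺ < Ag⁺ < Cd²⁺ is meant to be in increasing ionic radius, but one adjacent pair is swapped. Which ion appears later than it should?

The pair Ag⁺, Cd²⁺ is the wrong way round — Cd²⁺ and Ag⁺ share 46 electrons; the higher nuclear charge on Cd (Z=48) contracts it more, so Cd²⁺ < Ag⁺. All other adjacent pairs agree with periodic trends, so Cd²⁺ is the misplaced ion.

Cd²⁺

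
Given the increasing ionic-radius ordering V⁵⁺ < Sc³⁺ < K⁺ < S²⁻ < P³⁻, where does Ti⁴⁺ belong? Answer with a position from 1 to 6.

2

Isoelectronic series (18 e⁻ each). Size is set by nuclear charge: more protons means a smaller ion. V⁵⁺ (Z=23), Ti⁴⁺ (Z=22), Sc³⁺ (Z=21), K⁺ (Z=19), S²⁻ (Z=16), P³⁻ (Z=15).
The complete sequence is V⁵⁺ < Ti⁴⁺ < Sc³⁺ < K⁺ < S²⁻ < P³⁻. Ti⁴⁺ sits at position 2.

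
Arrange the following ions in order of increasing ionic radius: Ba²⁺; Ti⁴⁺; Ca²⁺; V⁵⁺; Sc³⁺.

V⁵⁺ < Ti⁴⁺ < Sc³⁺ < Ca²⁺ < Ba²⁺

V⁵⁺: 18 e⁻, Z=23, Ti⁴⁺: 18 e⁻, Z=22, Sc³⁺: 18 e⁻, Z=21, Ca²⁺: 18 e⁻, Z=20, Ba²⁺: 54 e⁻, Z=56. V⁵⁺ < Ti⁴⁺ (both 18 e⁻, Z=23>22); Ti⁴⁺ < Sc³⁺ (both 18 e⁻, Z=22>21); Sc³⁺ < Ca²⁺ (isoelectronic, higher Z=21 is smaller); Ca²⁺ < Ba²⁺ (same group, 2 shells fewer).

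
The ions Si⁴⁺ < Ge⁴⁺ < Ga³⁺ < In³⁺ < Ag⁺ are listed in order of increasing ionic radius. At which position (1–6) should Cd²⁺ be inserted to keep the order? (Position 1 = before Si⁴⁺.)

Si⁴⁺: 10 e⁻, Z=14, Ge⁴⁺: 28 e⁻, Z=32, Ga³⁺: 28 e⁻, Z=31, In³⁺: 46 e⁻, Z=49, Cd²⁺: 46 e⁻, Z=48, Ag⁺: 46 e⁻, Z=47. Si⁴⁺ < Ge⁴⁺ (same group, period 3 vs 4); Ge⁴⁺ < Ga³⁺ (isoelectronic, higher Z=32 is smaller); Ga³⁺ < In³⁺ (same group, 1 shell fewer); In³⁺ < Cd²⁺ (both 46 e⁻, Z=49>48); Cd²⁺ < Ag⁺ (both 46 e⁻, Z=48>47).
Putting Cd²⁺ in gives Si⁴⁺ < Ge⁴⁺ < Ga³⁺ < In³⁺ < Cd²⁺ < Ag⁺; it lands at slot 5.

5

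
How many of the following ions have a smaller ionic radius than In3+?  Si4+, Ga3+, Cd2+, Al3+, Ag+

Si4+ has 10 e⁻ (Z=14), Al3+ has 10 e⁻ (Z=13), Ga3+ has 28 e⁻ (Z=31), In3+ has 46 e⁻ (Z=49), Cd2+ has 46 e⁻ (Z=48), Ag+ has 46 e⁻ (Z=47). Si4+ < Al3+ (both 10 e⁻, Z=14>13); Al3+ < Ga3+ (same group, period 3 vs 4); Ga3+ < In3+ (same group, 1 shell fewer); In3+ < Cd2+ (both 46 e⁻, Z=49>48); Cd2+ < Ag+ (isoelectronic, higher Z=48 is smaller).
Relative to In3+, the ions that are smaller are Si4+, Al3+, Ga3+. So 3 are smaller.

3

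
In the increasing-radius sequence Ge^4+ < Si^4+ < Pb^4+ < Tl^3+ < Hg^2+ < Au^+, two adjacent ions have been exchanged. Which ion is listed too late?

Si^4+

Check each adjacent pair. Ge^4+ and Si^4+ are reversed: Si^4+ and Ge^4+ are in one column with the same charge; the lighter period-3 ion has one fewer shell and is smaller. No other neighbouring pair contradicts the periodic trends, so Si^4+ is the ion listed too late.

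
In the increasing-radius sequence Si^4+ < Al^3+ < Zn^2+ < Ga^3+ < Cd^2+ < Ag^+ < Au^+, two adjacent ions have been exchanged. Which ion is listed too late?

Ga^3+

Scanning neighbour by neighbour, only Zn^2+/Ga^3+ violates a trend: they are isoelectronic (28 e⁻) and Ga has more protons than Zn (31 vs 30), making Ga^3+ smaller. That makes Ga^3+ the one sitting a position late relative to where it belongs.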